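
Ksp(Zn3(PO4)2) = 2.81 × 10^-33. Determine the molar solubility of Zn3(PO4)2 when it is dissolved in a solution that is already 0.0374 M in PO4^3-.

Zn3(PO4)2(s) ⇌ 3 Zn^2+ + 2 PO4^3-
Ksp = [Zn^2+]^3[PO4^3-]^2
Let s be the molar solubility in this solution. [Zn^2+] = 3s, [PO4^3-] = 0.0374 + 2s ≈ 0.0374 (common-ion effect: PO4^3- is already 0.0374 M).
Ksp ≈ (3s)^3 × (0.0374)^2
s = 4.21 × 10^-11 M
Check: 2s = 8.4 × 10^-11 ≪ 0.0374, so the approximation is valid.

s = 4.21e-11 M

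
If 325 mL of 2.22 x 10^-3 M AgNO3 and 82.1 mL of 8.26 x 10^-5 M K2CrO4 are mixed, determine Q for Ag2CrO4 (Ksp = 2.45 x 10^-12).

Q = 5.23e-11

Total volume = 325 + 82.1 = 407.1 mL.
[Ag^+] = 2.22 × 10^-3 × (325/407.1) = 1.772 x 10^-3 M
[CrO4^2-] = 8.26 x 10^-5 × (82.1/407.1) = 1.666 × 10^-5 M
Ag2CrO4(s) ⇌ 2 Ag^+(aq) + CrO4^2-(aq), so Q = [Ag^+]^2[CrO4^2-]
Q = (1.772 × 10^-3)^2(1.666 × 10^-5) = 5.23 × 10^-11
Q > Ksp, so Ag2CrO4 will precipitate.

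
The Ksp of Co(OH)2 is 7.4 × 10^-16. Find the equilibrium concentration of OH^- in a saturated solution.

Co(OH)2(s) ⇌ Co^2+ + 2 OH^-
Ksp = [Co^2+][OH^-]^2
With molar solubility s: [Co^2+] = s, [OH^-] = 2s.
So Ksp = s × (2s)^2 = 4s^3
s = (7.4 × 10^-16 / 4)^(1/3) = 5.70 x 10^-6 M
[OH^-] = 2s = 1.1 × 10^-5 M

[OH^-] ≈ 1.1 x 10^-5 M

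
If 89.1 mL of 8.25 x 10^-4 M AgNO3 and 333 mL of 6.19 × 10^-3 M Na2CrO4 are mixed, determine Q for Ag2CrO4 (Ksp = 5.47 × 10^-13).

Total volume = 89.1 + 333 = 422.1 mL.
[Ag^+] = 8.25 x 10^-4 × (89.1/422.1) = 1.741 × 10^-4 M
[CrO4^2-] = 6.19 × 10^-3 × (333/422.1) = 4.883 × 10^-3 M
Ag2CrO4(s) <=> 2 Ag^+ + CrO4^2-, so Q = [Ag^+]^2[CrO4^2-]
Q = (1.741 × 10^-4)^2(4.883 x 10^-3) = 1.48 x 10^-10
Q > Ksp, so Ag2CrO4 will precipitate.

1.48 x 10^-10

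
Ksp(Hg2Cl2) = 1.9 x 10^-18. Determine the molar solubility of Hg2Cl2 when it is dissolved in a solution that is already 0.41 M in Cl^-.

Hg2Cl2(s) ⇌ Hg2^2+(aq) + 2 Cl^-(aq)
Ksp = [Hg2^2+][Cl^-]^2
Let s be the molar solubility in this solution. [Hg2^2+] = s, [Cl^-] = 0.41 + 2s ≈ 0.41 (Ksp is small, so little additional dissolves).
Ksp ≈ s × (0.41)^2
s = 1.1 x 10^-17 M
Check: 2s = 2.3 x 10^-17 ≪ 0.41, so the approximation is valid.

s = 1.1e-17 M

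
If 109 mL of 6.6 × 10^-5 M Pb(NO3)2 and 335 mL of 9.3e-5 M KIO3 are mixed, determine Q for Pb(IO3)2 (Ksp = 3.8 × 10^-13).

Q ≈ 8.0 × 10^-14

Total volume = 109 + 335 = 444 mL.
[Pb^2+] = 6.6 x 10^-5 × (109/444) = 1.62 × 10^-5 M
[IO3^-] = 9.3 × 10^-5 × (335/444) = 7.02 × 10^-5 M
Pb(IO3)2(s) ⇌ Pb^2+ + 2 IO3^-, so Q = [Pb^2+][IO3^-]^2
Q = (1.62 × 10^-5)(7.02 x 10^-5)^2 = 8.0 x 10^-14
Q < Ksp, so no precipitate of Pb(IO3)2 forms.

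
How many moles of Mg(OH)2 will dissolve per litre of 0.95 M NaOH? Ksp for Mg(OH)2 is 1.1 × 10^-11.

1.2e-11 M

Mg(OH)2(s) ⇌ Mg^2+(aq) + 2 OH^-(aq)
Ksp = [Mg^2+][OH^-]^2
Let s = moles of Mg(OH)2 that dissolve per litre. [Mg^2+] = s, [OH^-] = 0.95 + 2s ≈ 0.95 (Ksp is small, so little additional dissolves).
Ksp ≈ s × (0.95)^2
s = 1.2 × 10^-11 M
Check: 2s = 2.4 × 10^-11 ≪ 0.95, so the approximation is valid.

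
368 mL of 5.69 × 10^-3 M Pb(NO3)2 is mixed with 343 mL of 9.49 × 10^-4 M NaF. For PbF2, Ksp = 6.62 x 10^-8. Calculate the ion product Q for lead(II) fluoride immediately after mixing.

6.17 × 10^-10

Total volume = 368 + 343 = 711 mL.
[Pb^2+] = 5.69 × 10^-3 × (368/711) = 2.945 x 10^-3 M
[F^-] = 9.49 × 10^-4 × (343/711) = 4.578 x 10^-4 M
PbF2(s) ⇌ Pb^2+ + 2 F^-, so Q = [Pb^2+][F^-]^2
Q = (2.945 x 10^-3)(4.578 x 10^-4)^2 = 6.17 × 10^-10
Q < Ksp, so no precipitate of PbF2 forms.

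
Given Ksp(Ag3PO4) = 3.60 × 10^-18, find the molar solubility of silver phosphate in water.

s ≈ 1.91 x 10^-5 M

Ag3PO4(s) ⇌ 3 Ag^+(aq) + PO4^3-(aq)
Ksp = [Ag^+]^3[PO4^3-]
Let s = molar solubility. Then [Ag^+] = 3s and [PO4^3-] = s.
Ksp = (3s)^3s = 27s^4
Solving, s = (3.60 × 10^-18/27)^(1/4) = 1.91 x 10^-5 M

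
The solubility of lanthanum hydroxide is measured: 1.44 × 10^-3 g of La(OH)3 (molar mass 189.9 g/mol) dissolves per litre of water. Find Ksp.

Molar solubility s = (1.44 × 10^-3 g/L) / (189.9 g/mol) = 7.583 × 10^-6 M.
La(OH)3(s) ⇌ La^3+(aq) + 3 OH^-(aq)
For each mole of La(OH)3 that dissolves: [La^3+] = s, [OH^-] = 3s.
Ksp = [La^3+][OH^-]^3
So Ksp = s × (3s)^3 = 27s^4
With s = 7.583 × 10^-6: Ksp = 8.93 x 10^-20

Ksp = 8.93 × 10^-20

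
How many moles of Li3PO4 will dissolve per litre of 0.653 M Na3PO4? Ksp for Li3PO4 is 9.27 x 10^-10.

s ≈ 3.75 × 10^-4 M

Li3PO4(s) ⇌ 3 Li^+(aq) + PO4^3-(aq)
Ksp = [Li^+]^3[PO4^3-]
Let s be the molar solubility in this solution. [Li^+] = 3s, [PO4^3-] = 0.653 + s ≈ 0.653 (since PO4^3- from Na3PO4 dominates).
Ksp ≈ (3s)^3 × 0.653
s = 3.75 × 10^-4 M
Check: s = 3.7 × 10^-4 ≪ 0.653, so the approximation is valid.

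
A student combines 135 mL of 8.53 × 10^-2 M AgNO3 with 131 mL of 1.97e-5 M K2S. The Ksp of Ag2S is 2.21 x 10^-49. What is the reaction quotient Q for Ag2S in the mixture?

Total volume = 135 + 131 = 266 mL.
[Ag^+] = 8.53 × 10^-2 × (135/266) = 4.329 x 10^-2 M
[S^2-] = 1.97 × 10^-5 × (131/266) = 9.702 × 10^-6 M
Ag2S(s) ⇌ 2 Ag^+(aq) + S^2-(aq), so Q = [Ag^+]^2[S^2-]
Q = (4.329 × 10^-2)^2(9.702 × 10^-6) = 1.82 × 10^-8
Q > Ksp, so Ag2S will precipitate.

1.82e-8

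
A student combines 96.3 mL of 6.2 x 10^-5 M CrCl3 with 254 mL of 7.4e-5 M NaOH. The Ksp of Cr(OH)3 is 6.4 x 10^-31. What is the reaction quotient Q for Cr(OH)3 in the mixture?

Q ≈ 2.6 × 10^-18

Total volume = 96.3 + 254 = 350.3 mL.
[Cr^3+] = 6.2 x 10^-5 × (96.3/350.3) = 1.70 × 10^-5 M
[OH^-] = 7.4 x 10^-5 × (254/350.3) = 5.37 × 10^-5 M
Cr(OH)3(s) <=> Cr^3+(aq) + 3 OH^-(aq), so Q = [Cr^3+][OH^-]^3
Q = (1.70 × 10^-5)(5.37 x 10^-5)^3 = 2.6 × 10^-18
Q > Ksp, so Cr(OH)3 will precipitate.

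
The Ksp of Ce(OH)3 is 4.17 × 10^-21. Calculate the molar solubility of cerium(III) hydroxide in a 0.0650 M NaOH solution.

Ce(OH)3(s) ⇌ Ce^3+(aq) + 3 OH^-(aq)
Ksp = [Ce^3+][OH^-]^3
Let s = moles of Ce(OH)3 that dissolve per litre. [Ce^3+] = s, [OH^-] = 0.0650 + 3s ≈ 0.0650 (Ksp is small, so little additional dissolves).
Ksp ≈ s × (0.0650)^3
s = 1.52 × 10^-17 M
Check: 3s = 4.6 × 10^-17 ≪ 0.0650, so the approximation is valid.

s = 1.52 × 10^-17 M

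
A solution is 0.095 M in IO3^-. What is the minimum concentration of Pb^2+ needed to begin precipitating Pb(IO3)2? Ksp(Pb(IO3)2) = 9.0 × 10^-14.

Pb(IO3)2(s) <=> Pb^2+ + 2 IO3^-
Ksp = [Pb^2+][IO3^-]^2
Precipitation begins when Q = Ksp. With [IO3^-] = 0.095 M:
9.0 × 10^-14 = (0.095)^2 × [Pb^2+]
[Pb^2+] = (9.0 × 10^-14 / 9.03 × 10^-3) = 1.0 x 10^-11 M

1.0 × 10^-11 M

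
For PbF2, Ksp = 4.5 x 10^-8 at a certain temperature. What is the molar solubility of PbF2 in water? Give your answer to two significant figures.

PbF2(s) ⇌ Pb^2+(aq) + 2 F^-(aq)
Ksp = [Pb^2+][F^-]^2
With molar solubility s: [Pb^2+] = s, [F^-] = 2s.
Substituting: Ksp = s(2s)^2 = 4s^3
Solving, s = (4.5 x 10^-8/4)^(1/3) = 2.2 × 10^-3 M

s ≈ 2.2e-3 M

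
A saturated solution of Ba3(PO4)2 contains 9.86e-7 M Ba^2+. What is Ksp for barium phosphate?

Ksp ≈ 4.14e-31

Ba3(PO4)2(s) <=> 3 Ba^2+ + 2 PO4^3-
Stoichiometry gives [PO4^3-] = (2/3)[Ba^2+] = 6.573 × 10^-7 M.
Ksp = [Ba^2+]^3[PO4^3-]^2
Ksp = (9.86 × 10^-7)^3 × (6.573 x 10^-7)^2 = 4.14 × 10^-31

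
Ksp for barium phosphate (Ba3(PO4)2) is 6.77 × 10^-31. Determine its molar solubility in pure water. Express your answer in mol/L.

s = 3.63 × 10^-7 M

Ba3(PO4)2(s) ⇌ 3 Ba^2+ + 2 PO4^3-
Ksp = [Ba^2+]^3[PO4^3-]^2
For each mole of Ba3(PO4)2 that dissolves: [Ba^2+] = 3s, [PO4^3-] = 2s.
So Ksp = (3s)^3 × (2s)^2 = 108s^5
s = (6.77 × 10^-31 / 108)^(1/5) = 3.63 × 10^-7 M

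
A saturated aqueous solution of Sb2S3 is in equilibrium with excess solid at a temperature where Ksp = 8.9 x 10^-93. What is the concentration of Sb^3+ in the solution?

[Sb^3+] ≈ 3.0e-19 M

Sb2S3(s) ⇌ 2 Sb^3+ + 3 S^2-
Ksp = [Sb^3+]^2[S^2-]^3
With molar solubility s: [Sb^3+] = 2s, [S^2-] = 3s.
Ksp = (2s)^2(3s)^3 = 108s^5
s^5 = 8.9 x 10^-93 / 108, so s = 1.52 × 10^-19 M
[Sb^3+] = 2s = 3.0 × 10^-19 M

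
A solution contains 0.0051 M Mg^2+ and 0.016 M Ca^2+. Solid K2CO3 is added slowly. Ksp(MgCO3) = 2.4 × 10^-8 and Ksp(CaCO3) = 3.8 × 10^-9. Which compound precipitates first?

Precipitation of each salt starts when its ion product equals its Ksp.
For MgCO3: 2.4 × 10^-8 = 0.0051 × [CO3^2-]  ⇒  [CO3^2-] = 4.7 × 10^-6 M.
For CaCO3: 3.8 × 10^-9 = 0.016 × [CO3^2-]  ⇒  [CO3^2-] = 2.4 x 10^-7 M.
The salt with the lower threshold [CO3^2-] precipitates first: CaCO3.

CaCO3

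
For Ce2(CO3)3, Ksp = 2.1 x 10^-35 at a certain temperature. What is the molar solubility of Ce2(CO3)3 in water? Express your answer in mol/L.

Ce2(CO3)3(s) ⇌ 2 Ce^3+(aq) + 3 CO3^2-(aq)
Ksp = [Ce^3+]^2[CO3^2-]^3
For each mole of Ce2(CO3)3 that dissolves: [Ce^3+] = 2s, [CO3^2-] = 3s.
Ksp = (2s)^2(3s)^3 = 108s^5
s = (2.1 x 10^-35 / 108)^(1/5) = 4.5 × 10^-8 M

4.5e-8 M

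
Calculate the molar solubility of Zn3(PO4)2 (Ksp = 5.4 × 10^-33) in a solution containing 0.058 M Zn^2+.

s ≈ 2.6e-15 M

Zn3(PO4)2(s) <=> 3 Zn^2+ + 2 PO4^3-
Ksp = [Zn^2+]^3[PO4^3-]^2
Let s be the molar solubility in this solution. [Zn^2+] = 0.058 + 3s ≈ 0.058, [PO4^3-] = 2s (Ksp is small, so little additional dissolves).
Ksp ≈ (0.058)^3 × (2s)^2
s = 2.6 × 10^-15 M
Check: 3s = 7.9 x 10^-15 ≪ 0.058, so the approximation is valid.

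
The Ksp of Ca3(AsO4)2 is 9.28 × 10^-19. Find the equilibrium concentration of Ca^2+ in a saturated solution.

Ca3(AsO4)2(s) ⇌ 3 Ca^2+ + 2 AsO4^3-
Ksp = [Ca^2+]^3[AsO4^3-]^2
With molar solubility s: [Ca^2+] = 3s, [AsO4^3-] = 2s.
Ksp = (3s)^3(2s)^2 = 108s^5
s^5 = 9.28 × 10^-19 / 108, so s = 9.701 x 10^-5 M
[Ca^2+] = 3s = 2.91 x 10^-4 M

2.91 x 10^-4 M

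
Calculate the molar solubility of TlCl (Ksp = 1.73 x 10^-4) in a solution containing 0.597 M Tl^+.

2.90e-4 M

TlCl(s) ⇌ Tl^+ + Cl^-
Ksp = [Tl^+][Cl^-]
If s mol/L dissolves here, [Tl^+] = 0.597 + s ≈ 0.597, [Cl^-] = s (since the Tl^+ already present dominates).
Ksp ≈ 0.597 × s
s = 2.90 × 10^-4 M
Check: s = 2.9 × 10^-4 ≪ 0.597, so the approximation is valid.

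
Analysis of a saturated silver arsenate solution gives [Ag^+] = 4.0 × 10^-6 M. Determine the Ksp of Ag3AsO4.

Ksp = 8.5 × 10^-23

Ag3AsO4(s) <=> 3 Ag^+ + AsO4^3-
Stoichiometry gives [AsO4^3-] = (1/3)[Ag^+] = 1.33 x 10^-6 M.
Ksp = [Ag^+]^3[AsO4^3-]
Ksp = (4.0 × 10^-6)^3 × 1.33 x 10^-6 = 8.5 × 10^-23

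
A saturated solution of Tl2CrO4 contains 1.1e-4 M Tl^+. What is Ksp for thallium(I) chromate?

Ksp = 6.7 × 10^-13

Tl2CrO4(s) <=> 2 Tl^+ + CrO4^2-
Stoichiometry gives [CrO4^2-] = (1/2)[Tl^+] = 5.50 × 10^-5 M.
Ksp = [Tl^+]^2[CrO4^2-]
Ksp = (1.1 × 10^-4)^2 × 5.50 × 10^-5 = 6.7 × 10^-13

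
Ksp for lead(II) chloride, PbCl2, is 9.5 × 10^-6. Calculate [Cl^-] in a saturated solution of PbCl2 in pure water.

2.7 × 10^-2 M

PbCl2(s) <=> Pb^2+(aq) + 2 Cl^-(aq)
Ksp = [Pb^2+][Cl^-]^2
If s mol/L of PbCl2 dissolves, [Pb^2+] = s and [Cl^-] = 2s.
Ksp = s(2s)^2 = 4s^3
s^3 = 9.5 × 10^-6 / 4, so s = 1.33 × 10^-2 M
[Cl^-] = 2s = 2.7 × 10^-2 M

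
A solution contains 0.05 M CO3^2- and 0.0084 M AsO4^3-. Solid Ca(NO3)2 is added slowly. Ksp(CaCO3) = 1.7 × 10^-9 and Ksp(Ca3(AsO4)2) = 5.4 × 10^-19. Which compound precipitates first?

CaCO3

Each salt begins to precipitate when Q = Ksp, i.e. when [Ca^2+] reaches its threshold.
For CaCO3: 1.7 × 10^-9 = 0.05 × [Ca^2+]  ⇒  [Ca^2+] = 3.4 × 10^-8 M.
For Ca3(AsO4)2: 5.4 × 10^-19 = (0.0084)^2 × [Ca^2+]^3  ⇒  [Ca^2+] = 2.0 × 10^-5 M.
The salt with the lower threshold [Ca^2+] precipitates first: CaCO3.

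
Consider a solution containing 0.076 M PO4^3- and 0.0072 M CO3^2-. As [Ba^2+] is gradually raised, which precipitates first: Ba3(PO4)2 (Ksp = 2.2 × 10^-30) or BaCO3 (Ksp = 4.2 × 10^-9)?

Ba3(PO4)2

Each salt begins to precipitate when Q = Ksp, i.e. when [Ba^2+] reaches its threshold.
For Ba3(PO4)2: 2.2 × 10^-30 = (0.076)^2 × [Ba^2+]^3  ⇒  [Ba^2+] = 7.2 x 10^-10 M.
For BaCO3: 4.2 × 10^-9 = 0.0072 × [Ba^2+]  ⇒  [Ba^2+] = 5.8 × 10^-7 M.
The salt with the lower threshold [Ba^2+] precipitates first: Ba3(PO4)2.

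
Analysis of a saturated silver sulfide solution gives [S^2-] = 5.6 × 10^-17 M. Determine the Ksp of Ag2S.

Ksp = 7.0 × 10^-49

Ag2S(s) ⇌ 2 Ag^+(aq) + S^2-(aq)
Stoichiometry gives [Ag^+] = (2/1)[S^2-] = 1.12 × 10^-16 M.
Ksp = [Ag^+]^2[S^2-]
Ksp = (1.12 × 10^-16)^2 × 5.6 x 10^-17 = 7.0 × 10^-49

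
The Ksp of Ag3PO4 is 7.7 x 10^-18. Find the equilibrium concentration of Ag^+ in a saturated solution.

Ag3PO4(s) ⇌ 3 Ag^+(aq) + PO4^3-(aq)
Ksp = [Ag^+]^3[PO4^3-]
If s mol/L of Ag3PO4 dissolves, [Ag^+] = 3s and [PO4^3-] = s.
So Ksp = (3s)^3 × s = 27s^4
s = (7.7 x 10^-18 / 27)^(1/4) = 2.31 × 10^-5 M
[Ag^+] = 3s = 6.9 x 10^-5 M

[Ag^+] = 6.9 × 10^-5 M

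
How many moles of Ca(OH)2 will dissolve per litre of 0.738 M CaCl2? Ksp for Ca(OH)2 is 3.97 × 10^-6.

Ca(OH)2(s) <=> Ca^2+ + 2 OH^-
Ksp = [Ca^2+][OH^-]^2
Let s = moles of Ca(OH)2 that dissolve per litre. [Ca^2+] = 0.738 + s ≈ 0.738, [OH^-] = 2s (since Ca^2+ from CaCl2 dominates).
Ksp ≈ 0.738 × (2s)^2
s = 1.16 × 10^-3 M
Check: s = 1.2 × 10^-3 ≪ 0.738, so the approximation is valid.

1.16 × 10^-3 M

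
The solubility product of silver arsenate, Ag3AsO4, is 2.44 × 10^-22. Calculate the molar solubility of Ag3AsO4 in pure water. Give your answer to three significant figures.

Ag3AsO4(s) <=> 3 Ag^+ + AsO4^3-
Ksp = [Ag^+]^3[AsO4^3-]
Let s = molar solubility. Then [Ag^+] = 3s and [AsO4^3-] = s.
Ksp = (3s)^3s = 27s^4
Solving, s = (2.44 × 10^-22/27)^(1/4) = 1.73 × 10^-6 M

1.73 x 10^-6 M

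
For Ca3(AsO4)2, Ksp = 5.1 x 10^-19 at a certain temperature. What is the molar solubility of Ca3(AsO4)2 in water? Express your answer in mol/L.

8.6e-5 M

Ca3(AsO4)2(s) ⇌ 3 Ca^2+(aq) + 2 AsO4^3-(aq)
Ksp = [Ca^2+]^3[AsO4^3-]^2
For each mole of Ca3(AsO4)2 that dissolves: [Ca^2+] = 3s, [AsO4^3-] = 2s.
Substituting: Ksp = (3s)^3(2s)^2 = 108s^5
Solving, s = (5.1 x 10^-19/108)^(1/5) = 8.6 x 10^-5 M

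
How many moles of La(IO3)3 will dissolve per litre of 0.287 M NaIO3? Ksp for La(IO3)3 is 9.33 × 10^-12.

La(IO3)3(s) ⇌ La^3+(aq) + 3 IO3^-(aq)
Ksp = [La^3+][IO3^-]^3
If s mol/L dissolves here, [La^3+] = s, [IO3^-] = 0.287 + 3s ≈ 0.287 (Ksp is small, so little additional dissolves).
Ksp ≈ s × (0.287)^3
s = 3.95 × 10^-10 M
Check: 3s = 1.2 × 10^-9 ≪ 0.287, so the approximation is valid.

s = 3.95 × 10^-10 M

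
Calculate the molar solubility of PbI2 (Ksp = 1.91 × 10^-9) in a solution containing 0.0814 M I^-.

s = 2.88 x 10^-7 M

PbI2(s) ⇌ Pb^2+(aq) + 2 I^-(aq)
Ksp = [Pb^2+][I^-]^2
Let s = moles of PbI2 that dissolve per litre. [Pb^2+] = s, [I^-] = 0.0814 + 2s ≈ 0.0814 (common-ion effect: I^- is already 0.0814 M).
Ksp ≈ s × (0.0814)^2
s = 2.88 x 10^-7 M
Check: 2s = 5.8 × 10^-7 ≪ 0.0814, so the approximation is valid.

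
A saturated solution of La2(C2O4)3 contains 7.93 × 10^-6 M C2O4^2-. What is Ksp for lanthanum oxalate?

La2(C2O4)3(s) <=> 2 La^3+ + 3 C2O4^2-
Stoichiometry gives [La^3+] = (2/3)[C2O4^2-] = 5.287 x 10^-6 M.
Ksp = [La^3+]^2[C2O4^2-]^3
Ksp = (5.287 × 10^-6)^2 × (7.93 × 10^-6)^3 = 1.39 × 10^-26

Ksp = 1.39e-26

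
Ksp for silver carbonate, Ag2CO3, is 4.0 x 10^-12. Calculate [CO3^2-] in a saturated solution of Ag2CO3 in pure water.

Ag2CO3(s) ⇌ 2 Ag^+ + CO3^2-
Ksp = [Ag^+]^2[CO3^2-]
For each mole of Ag2CO3 that dissolves: [Ag^+] = 2s, [CO3^2-] = s.
Substituting: Ksp = (2s)^2s = 4s^3
s^3 = 4.0 x 10^-12 / 4, so s = 1.00 × 10^-4 M
[CO3^2-] = s = 1.0 × 10^-4 M

[CO3^2-] ≈ 1.0e-4 M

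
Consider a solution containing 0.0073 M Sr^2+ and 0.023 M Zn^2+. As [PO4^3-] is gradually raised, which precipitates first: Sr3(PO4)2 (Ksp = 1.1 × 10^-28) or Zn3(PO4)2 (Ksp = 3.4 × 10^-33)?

Each salt begins to precipitate when Q = Ksp, i.e. when [PO4^3-] reaches its threshold.
For Sr3(PO4)2: 1.1 × 10^-28 = (0.0073)^3 × [PO4^3-]^2  ⇒  [PO4^3-] = 1.7 x 10^-11 M.
For Zn3(PO4)2: 3.4 × 10^-33 = (0.023)^3 × [PO4^3-]^2  ⇒  [PO4^3-] = 1.7 x 10^-14 M.
The salt with the lower threshold [PO4^3-] precipitates first: Zn3(PO4)2.

Zn3(PO4)2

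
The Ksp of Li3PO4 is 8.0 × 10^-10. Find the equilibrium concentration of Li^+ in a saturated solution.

Li3PO4(s) ⇌ 3 Li^+(aq) + PO4^3-(aq)
Ksp = [Li^+]^3[PO4^3-]
If s mol/L of Li3PO4 dissolves, [Li^+] = 3s and [PO4^3-] = s.
Ksp = (3s)^3s = 27s^4
s = (8.0 × 10^-10 / 27)^(1/4) = 2.33 × 10^-3 M
[Li^+] = 3s = 7.0 × 10^-3 M

7.0e-3 M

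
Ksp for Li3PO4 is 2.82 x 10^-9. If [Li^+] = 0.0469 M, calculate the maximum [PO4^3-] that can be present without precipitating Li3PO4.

[PO4^3-] ≈ 2.73 × 10^-5 M

Li3PO4(s) ⇌ 3 Li^+ + PO4^3-
Ksp = [Li^+]^3[PO4^3-]
Precipitation begins when Q = Ksp. With [Li^+] = 0.0469 M:
2.82 x 10^-9 = (0.0469)^3 × [PO4^3-]
[PO4^3-] = (2.82 x 10^-9 / 1.032 × 10^-4) = 2.73 x 10^-5 M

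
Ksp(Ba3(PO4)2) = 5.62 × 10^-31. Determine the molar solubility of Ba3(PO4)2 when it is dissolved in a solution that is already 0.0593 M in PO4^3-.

Ba3(PO4)2(s) ⇌ 3 Ba^2+ + 2 PO4^3-
Ksp = [Ba^2+]^3[PO4^3-]^2
If s mol/L dissolves here, [Ba^2+] = 3s, [PO4^3-] = 0.0593 + 2s ≈ 0.0593 (Ksp is small, so little additional dissolves).
Ksp ≈ (3s)^3 × (0.0593)^2
s = 1.81 × 10^-10 M
Check: 2s = 3.6 x 10^-10 ≪ 0.0593, so the approximation is valid.

1.81e-10 M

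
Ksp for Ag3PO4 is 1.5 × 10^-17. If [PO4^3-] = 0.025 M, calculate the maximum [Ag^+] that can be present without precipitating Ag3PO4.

Ag3PO4(s) ⇌ 3 Ag^+(aq) + PO4^3-(aq)
Ksp = [Ag^+]^3[PO4^3-]
Precipitation begins when Q = Ksp. With [PO4^3-] = 0.025 M:
1.5 × 10^-17 = (0.025) × [Ag^+]^3
[Ag^+] = (1.5 × 10^-17 / 2.5 × 10^-2)^(1/3) = 8.4 x 10^-6 M

[Ag^+] = 8.4e-6 M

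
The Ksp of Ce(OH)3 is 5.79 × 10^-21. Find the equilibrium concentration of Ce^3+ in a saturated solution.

3.83 x 10^-6 M

Ce(OH)3(s) ⇌ Ce^3+ + 3 OH^-
Ksp = [Ce^3+][OH^-]^3
Let s = molar solubility. Then [Ce^3+] = s and [OH^-] = 3s.
Ksp = s(3s)^3 = 27s^4
s = (5.79 × 10^-21 / 27)^(1/4) = 3.827 × 10^-6 M
[Ce^3+] = s = 3.83 × 10^-6 M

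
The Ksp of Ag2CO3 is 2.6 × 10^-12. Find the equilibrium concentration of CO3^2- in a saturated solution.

Ag2CO3(s) <=> 2 Ag^+ + CO3^2-
Ksp = [Ag^+]^2[CO3^2-]
With molar solubility s: [Ag^+] = 2s, [CO3^2-] = s.
Substituting: Ksp = (2s)^2s = 4s^3
Solving, s = (2.6 × 10^-12/4)^(1/3) = 8.66 × 10^-5 M
[CO3^2-] = s = 8.7 × 10^-5 M

[CO3^2-] = 8.7e-5 M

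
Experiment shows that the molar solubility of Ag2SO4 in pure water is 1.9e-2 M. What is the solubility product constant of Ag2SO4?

Ag2SO4(s) ⇌ 2 Ag^+(aq) + SO4^2-(aq)
For each mole of Ag2SO4 that dissolves: [Ag^+] = 2s, [SO4^2-] = s.
Ksp = [Ag^+]^2[SO4^2-]
So Ksp = (2s)^2 × s = 4s^3
With s = 1.9 × 10^-2: Ksp = 2.7 × 10^-5

Ksp ≈ 2.7 x 10^-5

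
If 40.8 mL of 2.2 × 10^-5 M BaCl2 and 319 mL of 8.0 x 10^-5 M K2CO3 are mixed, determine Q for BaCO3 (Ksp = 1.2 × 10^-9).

Q = 1.8 × 10^-10

Total volume = 40.8 + 319 = 359.8 mL.
[Ba^2+] = 2.2 × 10^-5 × (40.8/359.8) = 2.49 × 10^-6 M
[CO3^2-] = 8.0 x 10^-5 × (319/359.8) = 7.09 × 10^-5 M
BaCO3(s) <=> Ba^2+ + CO3^2-, so Q = [Ba^2+][CO3^2-]
Q = (2.49 × 10^-6)(7.09 × 10^-5) = 1.8 × 10^-10
Q < Ksp, so no precipitate of BaCO3 forms.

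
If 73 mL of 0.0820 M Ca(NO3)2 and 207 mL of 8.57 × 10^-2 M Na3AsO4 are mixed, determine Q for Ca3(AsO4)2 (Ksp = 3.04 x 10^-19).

Q = 3.92 × 10^-8

Total volume = 73 + 207 = 280 mL.
[Ca^2+] = 8.20 x 10^-2 × (73/280) = 2.138 × 10^-2 M
[AsO4^3-] = 8.57 × 10^-2 × (207/280) = 6.336 × 10^-2 M
Ca3(AsO4)2(s) <=> 3 Ca^2+(aq) + 2 AsO4^3-(aq), so Q = [Ca^2+]^3[AsO4^3-]^2
Q = (2.138 × 10^-2)^3(6.336 x 10^-2)^2 = 3.92 × 10^-8
Q > Ksp, so Ca3(AsO4)2 will precipitate.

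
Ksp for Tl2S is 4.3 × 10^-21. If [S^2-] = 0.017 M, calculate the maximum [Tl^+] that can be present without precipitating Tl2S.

[Tl^+] = 5.0 × 10^-10 M

Tl2S(s) ⇌ 2 Tl^+ + S^2-
Ksp = [Tl^+]^2[S^2-]
Precipitation begins when Q = Ksp. With [S^2-] = 0.017 M:
4.3 × 10^-21 = (0.017) × [Tl^+]^2
[Tl^+] = (4.3 × 10^-21 / 1.7 × 10^-2)^(1/2) = 5.0 × 10^-10 M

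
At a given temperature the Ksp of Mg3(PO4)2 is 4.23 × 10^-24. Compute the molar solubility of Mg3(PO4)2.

8.29 × 10^-6 M

Mg3(PO4)2(s) ⇌ 3 Mg^2+ + 2 PO4^3-
Ksp = [Mg^2+]^3[PO4^3-]^2
Let s = molar solubility. Then [Mg^2+] = 3s and [PO4^3-] = 2s.
Ksp = (3s)^3(2s)^2 = 108s^5
Solving, s = (4.23 × 10^-24/108)^(1/5) = 8.29 x 10^-6 M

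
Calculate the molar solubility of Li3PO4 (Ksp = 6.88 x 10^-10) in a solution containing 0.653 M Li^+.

s ≈ 2.47 × 10^-9 M

Li3PO4(s) <=> 3 Li^+(aq) + PO4^3-(aq)
Ksp = [Li^+]^3[PO4^3-]
Let s be the molar solubility in this solution. [Li^+] = 0.653 + 3s ≈ 0.653, [PO4^3-] = s (Ksp is small, so little additional dissolves).
Ksp ≈ (0.653)^3 × s
s = 2.47 x 10^-9 M
Check: 3s = 7.4 × 10^-9 ≪ 0.653, so the approximation is valid.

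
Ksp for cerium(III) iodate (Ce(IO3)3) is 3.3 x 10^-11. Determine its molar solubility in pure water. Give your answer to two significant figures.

Ce(IO3)3(s) ⇌ Ce^3+ + 3 IO3^-
Ksp = [Ce^3+][IO3^-]^3
Let s = molar solubility. Then [Ce^3+] = s and [IO3^-] = 3s.
Ksp = s(3s)^3 = 27s^4
Solving, s = (3.3 x 10^-11/27)^(1/4) = 1.1 × 10^-3 M

s ≈ 1.1e-3 M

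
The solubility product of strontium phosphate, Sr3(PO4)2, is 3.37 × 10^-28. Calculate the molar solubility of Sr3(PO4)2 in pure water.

s ≈ 1.26 × 10^-6 M

Sr3(PO4)2(s) ⇌ 3 Sr^2+(aq) + 2 PO4^3-(aq)
Ksp = [Sr^2+]^3[PO4^3-]^2
If s mol/L of Sr3(PO4)2 dissolves, [Sr^2+] = 3s and [PO4^3-] = 2s.
Substituting: Ksp = (3s)^3(2s)^2 = 108s^5
s^5 = 3.37 × 10^-28 / 108, so s = 1.26 × 10^-6 M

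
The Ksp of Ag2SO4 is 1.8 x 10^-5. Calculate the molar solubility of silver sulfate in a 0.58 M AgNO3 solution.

Ag2SO4(s) ⇌ 2 Ag^+(aq) + SO4^2-(aq)
Ksp = [Ag^+]^2[SO4^2-]
If s mol/L dissolves here, [Ag^+] = 0.58 + 2s ≈ 0.58, [SO4^2-] = s (common-ion effect: Ag^+ is already 0.58 M).
Ksp ≈ (0.58)^2 × s
s = 5.4 × 10^-5 M
Check: 2s = 1.1 x 10^-4 ≪ 0.58, so the approximation is valid.

s = 5.4e-5 M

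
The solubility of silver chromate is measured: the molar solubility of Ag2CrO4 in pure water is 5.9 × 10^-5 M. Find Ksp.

Ksp ≈ 8.2e-13

Ag2CrO4(s) <=> 2 Ag^+ + CrO4^2-
With molar solubility s: [Ag^+] = 2s, [CrO4^2-] = s.
Ksp = [Ag^+]^2[CrO4^2-]
Ksp = (2s)^2s = 4s^3
With s = 5.9 × 10^-5: Ksp = 8.2 × 10^-13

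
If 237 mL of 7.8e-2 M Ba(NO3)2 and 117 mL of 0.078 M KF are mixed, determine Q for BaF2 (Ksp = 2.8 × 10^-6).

Q ≈ 3.5 × 10^-5

Total volume = 237 + 117 = 354 mL.
[Ba^2+] = 7.8 × 10^-2 × (237/354) = 5.22 x 10^-2 M
[F^-] = 7.8 × 10^-2 × (117/354) = 2.58 × 10^-2 M
BaF2(s) ⇌ Ba^2+ + 2 F^-, so Q = [Ba^2+][F^-]^2
Q = (5.22 x 10^-2)(2.58 × 10^-2)^2 = 3.5 × 10^-5
Q > Ksp, so BaF2 will precipitate.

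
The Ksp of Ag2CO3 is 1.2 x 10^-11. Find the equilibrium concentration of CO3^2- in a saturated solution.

Ag2CO3(s) ⇌ 2 Ag^+(aq) + CO3^2-(aq)
Ksp = [Ag^+]^2[CO3^2-]
Let s = molar solubility. Then [Ag^+] = 2s and [CO3^2-] = s.
So Ksp = (2s)^2 × s = 4s^3
s^3 = 1.2 x 10^-11 / 4, so s = 1.44 × 10^-4 M
[CO3^2-] = s = 1.4 × 10^-4 M

1.4 × 10^-4 M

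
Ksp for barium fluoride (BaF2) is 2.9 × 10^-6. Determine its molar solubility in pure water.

9.0e-3 M

BaF2(s) ⇌ Ba^2+ + 2 F^-
Ksp = [Ba^2+][F^-]^2
If s mol/L of BaF2 dissolves, [Ba^2+] = s and [F^-] = 2s.
Substituting: Ksp = s(2s)^2 = 4s^3
Solving, s = (2.9 × 10^-6/4)^(1/3) = 9.0 x 10^-3 M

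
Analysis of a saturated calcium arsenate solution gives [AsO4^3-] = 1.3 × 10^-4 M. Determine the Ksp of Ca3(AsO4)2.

1.3 x 10^-19

Ca3(AsO4)2(s) ⇌ 3 Ca^2+(aq) + 2 AsO4^3-(aq)
Stoichiometry gives [Ca^2+] = (3/2)[AsO4^3-] = 1.95 x 10^-4 M.
Ksp = [Ca^2+]^3[AsO4^3-]^2
Ksp = (1.95 x 10^-4)^3 × (1.3 × 10^-4)^2 = 1.3 × 10^-19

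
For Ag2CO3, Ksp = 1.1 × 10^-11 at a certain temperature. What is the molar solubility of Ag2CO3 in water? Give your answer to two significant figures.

Ag2CO3(s) <=> 2 Ag^+(aq) + CO3^2-(aq)
Ksp = [Ag^+]^2[CO3^2-]
If s mol/L of Ag2CO3 dissolves, [Ag^+] = 2s and [CO3^2-] = s.
Ksp = (2s)^2s = 4s^3
s = (1.1 × 10^-11 / 4)^(1/3) = 1.4 x 10^-4 M

1.4 × 10^-4 M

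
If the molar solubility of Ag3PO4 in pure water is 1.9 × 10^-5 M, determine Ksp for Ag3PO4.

Ksp = 3.5e-18

Ag3PO4(s) <=> 3 Ag^+ + PO4^3-
If s mol/L of Ag3PO4 dissolves, [Ag^+] = 3s and [PO4^3-] = s.
Ksp = [Ag^+]^3[PO4^3-]
Ksp = (3s)^3s = 27s^4
Ksp = 27 × (1.9 x 10^-5)^4 = 3.5 × 10^-18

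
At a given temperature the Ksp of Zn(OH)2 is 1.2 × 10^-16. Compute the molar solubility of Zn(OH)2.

s = 3.1 x 10^-6 M

Zn(OH)2(s) ⇌ Zn^2+ + 2 OH^-
Ksp = [Zn^2+][OH^-]^2
For each mole of Zn(OH)2 that dissolves: [Zn^2+] = s, [OH^-] = 2s.
So Ksp = s × (2s)^2 = 4s^3
Solving, s = (1.2 × 10^-16/4)^(1/3) = 3.1 × 10^-6 M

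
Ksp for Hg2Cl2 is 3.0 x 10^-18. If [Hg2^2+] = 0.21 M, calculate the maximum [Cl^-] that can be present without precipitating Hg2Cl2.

Hg2Cl2(s) ⇌ Hg2^2+ + 2 Cl^-
Ksp = [Hg2^2+][Cl^-]^2
Precipitation begins when Q = Ksp. With [Hg2^2+] = 0.21 M:
3.0 x 10^-18 = (0.21) × [Cl^-]^2
[Cl^-] = (3.0 x 10^-18 / 2.1 × 10^-1)^(1/2) = 3.8 x 10^-9 M

3.8 × 10^-9 M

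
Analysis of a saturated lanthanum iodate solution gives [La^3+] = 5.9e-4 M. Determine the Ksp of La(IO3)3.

Ksp = 3.3 × 10^-12

La(IO3)3(s) ⇌ La^3+ + 3 IO3^-
Stoichiometry gives [IO3^-] = (3/1)[La^3+] = 1.77 × 10^-3 M.
Ksp = [La^3+][IO3^-]^3
Ksp = 5.9 × 10^-4 × (1.77 × 10^-3)^3 = 3.3 × 10^-12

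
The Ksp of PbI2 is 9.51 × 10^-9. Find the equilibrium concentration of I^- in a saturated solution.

2.67 x 10^-3 M

PbI2(s) ⇌ Pb^2+ + 2 I^-
Ksp = [Pb^2+][I^-]^2
With molar solubility s: [Pb^2+] = s, [I^-] = 2s.
Ksp = s(2s)^2 = 4s^3
s = (9.51 × 10^-9 / 4)^(1/3) = 1.335 x 10^-3 M
[I^-] = 2s = 2.67 × 10^-3 M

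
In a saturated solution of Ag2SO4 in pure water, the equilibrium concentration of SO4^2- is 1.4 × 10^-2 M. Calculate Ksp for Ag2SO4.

1.1 x 10^-5

Ag2SO4(s) ⇌ 2 Ag^+(aq) + SO4^2-(aq)
Stoichiometry gives [Ag^+] = (2/1)[SO4^2-] = 2.80 x 10^-2 M.
Ksp = [Ag^+]^2[SO4^2-]
Ksp = (2.80 × 10^-2)^2 × 1.4 × 10^-2 = 1.1 × 10^-5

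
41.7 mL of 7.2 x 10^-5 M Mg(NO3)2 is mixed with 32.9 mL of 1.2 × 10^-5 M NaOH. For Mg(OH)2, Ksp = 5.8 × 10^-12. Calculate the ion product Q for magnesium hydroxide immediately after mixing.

Total volume = 41.7 + 32.9 = 74.6 mL.
[Mg^2+] = 7.2 × 10^-5 × (41.7/74.6) = 4.02 × 10^-5 M
[OH^-] = 1.2 × 10^-5 × (32.9/74.6) = 5.29 × 10^-6 M
Mg(OH)2(s) <=> Mg^2+(aq) + 2 OH^-(aq), so Q = [Mg^2+][OH^-]^2
Q = (4.02 × 10^-5)(5.29 x 10^-6)^2 = 1.1 × 10^-15
Q < Ksp, so no precipitate of Mg(OH)2 forms.

Q ≈ 1.1 x 10^-15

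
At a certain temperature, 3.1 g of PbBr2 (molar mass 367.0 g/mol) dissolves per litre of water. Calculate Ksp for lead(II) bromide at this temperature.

Molar solubility s = (3.1 g/L) / (367.0 g/mol) = 8.45 × 10^-3 M.
PbBr2(s) ⇌ Pb^2+ + 2 Br^-
If s mol/L of PbBr2 dissolves, [Pb^2+] = s and [Br^-] = 2s.
Ksp = [Pb^2+][Br^-]^2
Ksp = s(2s)^2 = 4s^3
With s = 8.45 × 10^-3: Ksp = 2.4 × 10^-6

Ksp = 2.4e-6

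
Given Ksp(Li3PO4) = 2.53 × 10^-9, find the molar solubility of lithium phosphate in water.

s = 3.11e-3 M

Li3PO4(s) <=> 3 Li^+ + PO4^3-
Ksp = [Li^+]^3[PO4^3-]
For each mole of Li3PO4 that dissolves: [Li^+] = 3s, [PO4^3-] = s.
Substituting: Ksp = (3s)^3s = 27s^4
Solving, s = (2.53 × 10^-9/27)^(1/4) = 3.11 x 10^-3 M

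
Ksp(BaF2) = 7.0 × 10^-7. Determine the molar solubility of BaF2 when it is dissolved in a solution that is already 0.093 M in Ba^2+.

s ≈ 1.4 × 10^-3 M

BaF2(s) <=> Ba^2+ + 2 F^-
Ksp = [Ba^2+][F^-]^2
If s mol/L dissolves here, [Ba^2+] = 0.093 + s ≈ 0.093, [F^-] = 2s (common-ion effect: Ba^2+ is already 0.093 M).
Ksp ≈ 0.093 × (2s)^2
s = 1.4 × 10^-3 M
Check: s = 1.4 x 10^-3 ≪ 0.093, so the approximation is valid.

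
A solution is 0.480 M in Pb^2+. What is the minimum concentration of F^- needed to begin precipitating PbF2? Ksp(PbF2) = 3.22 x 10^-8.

[F^-] ≈ 2.59 × 10^-4 M

PbF2(s) <=> Pb^2+ + 2 F^-
Ksp = [Pb^2+][F^-]^2
Precipitation begins when Q = Ksp. With [Pb^2+] = 0.480 M:
3.22 x 10^-8 = (0.480) × [F^-]^2
[F^-] = (3.22 x 10^-8 / 4.80 × 10^-1)^(1/2) = 2.59 x 10^-4 M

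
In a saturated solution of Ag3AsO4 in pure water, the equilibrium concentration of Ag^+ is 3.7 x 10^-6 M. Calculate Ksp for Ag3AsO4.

Ksp ≈ 6.2e-23

Ag3AsO4(s) ⇌ 3 Ag^+ + AsO4^3-
Stoichiometry gives [AsO4^3-] = (1/3)[Ag^+] = 1.23 x 10^-6 M.
Ksp = [Ag^+]^3[AsO4^3-]
Ksp = (3.7 × 10^-6)^3 × 1.23 x 10^-6 = 6.2 × 10^-23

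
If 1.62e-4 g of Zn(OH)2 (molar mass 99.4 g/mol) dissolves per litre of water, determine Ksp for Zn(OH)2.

Molar solubility s = (1.62 x 10^-4 g/L) / (99.4 g/mol) = 1.630 × 10^-6 M.
Zn(OH)2(s) ⇌ Zn^2+ + 2 OH^-
Let s = molar solubility. Then [Zn^2+] = s and [OH^-] = 2s.
Ksp = [Zn^2+][OH^-]^2
Substituting: Ksp = s(2s)^2 = 4s^3
With s = 1.630 × 10^-6: Ksp = 1.73 x 10^-17

Ksp = 1.73 x 10^-17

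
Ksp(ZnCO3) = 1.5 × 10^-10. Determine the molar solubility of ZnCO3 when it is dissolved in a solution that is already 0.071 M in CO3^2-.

ZnCO3(s) ⇌ Zn^2+ + CO3^2-
Ksp = [Zn^2+][CO3^2-]
If s mol/L dissolves here, [Zn^2+] = s, [CO3^2-] = 0.071 + s ≈ 0.071 (common-ion effect: CO3^2- is already 0.071 M).
Ksp ≈ s × 0.071
s = 2.1 × 10^-9 M
Check: s = 2.1 x 10^-9 ≪ 0.071, so the approximation is valid.

s ≈ 2.1 × 10^-9 M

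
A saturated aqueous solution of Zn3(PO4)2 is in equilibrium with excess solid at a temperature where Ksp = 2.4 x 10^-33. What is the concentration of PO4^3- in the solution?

[PO4^3-] = 2.3 × 10^-7 M

Zn3(PO4)2(s) ⇌ 3 Zn^2+ + 2 PO4^3-
Ksp = [Zn^2+]^3[PO4^3-]^2
If s mol/L of Zn3(PO4)2 dissolves, [Zn^2+] = 3s and [PO4^3-] = 2s.
Substituting: Ksp = (3s)^3(2s)^2 = 108s^5
s = (2.4 x 10^-33 / 108)^(1/5) = 1.17 × 10^-7 M
[PO4^3-] = 2s = 2.3 × 10^-7 M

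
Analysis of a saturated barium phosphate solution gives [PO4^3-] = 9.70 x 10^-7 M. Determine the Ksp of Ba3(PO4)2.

Ksp ≈ 2.90 × 10^-30

Ba3(PO4)2(s) ⇌ 3 Ba^2+ + 2 PO4^3-
Stoichiometry gives [Ba^2+] = (3/2)[PO4^3-] = 1.455 x 10^-6 M.
Ksp = [Ba^2+]^3[PO4^3-]^2
Ksp = (1.455 x 10^-6)^3 × (9.70 × 10^-7)^2 = 2.90 × 10^-30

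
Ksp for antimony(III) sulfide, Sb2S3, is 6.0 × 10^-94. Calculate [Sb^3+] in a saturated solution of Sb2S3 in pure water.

[Sb^3+] ≈ 1.8e-19 M

Sb2S3(s) ⇌ 2 Sb^3+(aq) + 3 S^2-(aq)
Ksp = [Sb^3+]^2[S^2-]^3
With molar solubility s: [Sb^3+] = 2s, [S^2-] = 3s.
Substituting: Ksp = (2s)^2(3s)^3 = 108s^5
s^5 = 6.0 × 10^-94 / 108, so s = 8.89 x 10^-20 M
[Sb^3+] = 2s = 1.8 × 10^-19 M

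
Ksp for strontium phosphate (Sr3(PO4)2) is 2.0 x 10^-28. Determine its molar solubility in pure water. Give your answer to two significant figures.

Sr3(PO4)2(s) ⇌ 3 Sr^2+ + 2 PO4^3-
Ksp = [Sr^2+]^3[PO4^3-]^2
If s mol/L of Sr3(PO4)2 dissolves, [Sr^2+] = 3s and [PO4^3-] = 2s.
So Ksp = (3s)^3 × (2s)^2 = 108s^5
s = (2.0 x 10^-28 / 108)^(1/5) = 1.1 x 10^-6 M

s = 1.1 × 10^-6 M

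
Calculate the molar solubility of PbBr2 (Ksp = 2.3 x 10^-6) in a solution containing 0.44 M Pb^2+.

PbBr2(s) ⇌ Pb^2+(aq) + 2 Br^-(aq)
Ksp = [Pb^2+][Br^-]^2
Let s be the molar solubility in this solution. [Pb^2+] = 0.44 + s ≈ 0.44, [Br^-] = 2s (since the Pb^2+ already present dominates).
Ksp ≈ 0.44 × (2s)^2
s = 1.1 x 10^-3 M
Check: s = 1.1 x 10^-3 ≪ 0.44, so the approximation is valid.

s ≈ 1.1e-3 M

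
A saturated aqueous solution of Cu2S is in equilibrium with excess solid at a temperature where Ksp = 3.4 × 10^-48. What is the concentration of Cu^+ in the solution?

[Cu^+] = 1.9 x 10^-16 M

Cu2S(s) ⇌ 2 Cu^+ + S^2-
Ksp = [Cu^+]^2[S^2-]
Let s = molar solubility. Then [Cu^+] = 2s and [S^2-] = s.
So Ksp = (2s)^2 × s = 4s^3
s = (3.4 × 10^-48 / 4)^(1/3) = 9.47 x 10^-17 M
[Cu^+] = 2s = 1.9 x 10^-16 M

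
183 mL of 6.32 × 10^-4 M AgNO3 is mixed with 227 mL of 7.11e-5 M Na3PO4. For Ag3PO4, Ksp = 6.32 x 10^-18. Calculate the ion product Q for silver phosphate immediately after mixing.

Total volume = 183 + 227 = 410 mL.
[Ag^+] = 6.32 × 10^-4 × (183/410) = 2.821 × 10^-4 M
[PO4^3-] = 7.11 x 10^-5 × (227/410) = 3.937 × 10^-5 M
Ag3PO4(s) ⇌ 3 Ag^+ + PO4^3-, so Q = [Ag^+]^3[PO4^3-]
Q = (2.821 x 10^-4)^3(3.937 × 10^-5) = 8.84 x 10^-16
Q > Ksp, so Ag3PO4 will precipitate.

Q = 8.84 × 10^-16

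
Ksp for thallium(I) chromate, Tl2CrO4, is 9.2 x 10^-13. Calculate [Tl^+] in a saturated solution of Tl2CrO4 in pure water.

[Tl^+] ≈ 1.2e-4 M

Tl2CrO4(s) ⇌ 2 Tl^+ + CrO4^2-
Ksp = [Tl^+]^2[CrO4^2-]
For each mole of Tl2CrO4 that dissolves: [Tl^+] = 2s, [CrO4^2-] = s.
So Ksp = (2s)^2 × s = 4s^3
s^3 = 9.2 x 10^-13 / 4, so s = 6.13 × 10^-5 M
[Tl^+] = 2s = 1.2 × 10^-4 M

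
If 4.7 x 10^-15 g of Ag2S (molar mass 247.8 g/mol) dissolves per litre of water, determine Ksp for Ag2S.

Ksp = 2.7 × 10^-50

Molar solubility s = (4.7 × 10^-15 g/L) / (247.8 g/mol) = 1.90 × 10^-17 M.
Ag2S(s) ⇌ 2 Ag^+(aq) + S^2-(aq)
With molar solubility s: [Ag^+] = 2s, [S^2-] = s.
Ksp = [Ag^+]^2[S^2-]
Ksp = (2s)^2s = 4s^3
With s = 1.90 x 10^-17: Ksp = 2.7 × 10^-50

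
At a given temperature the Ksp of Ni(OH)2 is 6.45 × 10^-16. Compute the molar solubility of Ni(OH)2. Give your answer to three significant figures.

5.44 × 10^-6 M

Ni(OH)2(s) <=> Ni^2+(aq) + 2 OH^-(aq)
Ksp = [Ni^2+][OH^-]^2
For each mole of Ni(OH)2 that dissolves: [Ni^2+] = s, [OH^-] = 2s.
Substituting: Ksp = s(2s)^2 = 4s^3
Solving, s = (6.45 × 10^-16/4)^(1/3) = 5.44 × 10^-6 M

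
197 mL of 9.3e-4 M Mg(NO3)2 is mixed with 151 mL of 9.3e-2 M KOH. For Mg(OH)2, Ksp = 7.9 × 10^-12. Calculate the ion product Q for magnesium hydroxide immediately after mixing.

8.6e-7

Total volume = 197 + 151 = 348 mL.
[Mg^2+] = 9.3 × 10^-4 × (197/348) = 5.26 × 10^-4 M
[OH^-] = 9.3 × 10^-2 × (151/348) = 4.04 x 10^-2 M
Mg(OH)2(s) ⇌ Mg^2+ + 2 OH^-, so Q = [Mg^2+][OH^-]^2
Q = (5.26 x 10^-4)(4.04 × 10^-2)^2 = 8.6 x 10^-7
Q > Ksp, so Mg(OH)2 will precipitate.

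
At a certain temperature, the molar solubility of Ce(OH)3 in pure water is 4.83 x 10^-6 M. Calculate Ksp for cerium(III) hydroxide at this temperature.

Ksp = 1.47e-20

Ce(OH)3(s) <=> Ce^3+ + 3 OH^-
Let s = molar solubility. Then [Ce^3+] = s and [OH^-] = 3s.
Ksp = [Ce^3+][OH^-]^3
Substituting: Ksp = s(3s)^3 = 27s^4
With s = 4.83 × 10^-6: Ksp = 1.47 × 10^-20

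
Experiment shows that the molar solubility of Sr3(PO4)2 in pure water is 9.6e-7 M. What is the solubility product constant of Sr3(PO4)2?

Sr3(PO4)2(s) ⇌ 3 Sr^2+(aq) + 2 PO4^3-(aq)
Let s = molar solubility. Then [Sr^2+] = 3s and [PO4^3-] = 2s.
Ksp = [Sr^2+]^3[PO4^3-]^2
Ksp = (3s)^3(2s)^2 = 108s^5
Ksp = 108 × (9.6 × 10^-7)^5 = 8.8 × 10^-29

Ksp = 8.8 x 10^-29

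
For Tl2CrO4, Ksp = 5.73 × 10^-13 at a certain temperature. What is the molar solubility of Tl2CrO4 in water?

s = 5.23e-5 M

Tl2CrO4(s) ⇌ 2 Tl^+ + CrO4^2-
Ksp = [Tl^+]^2[CrO4^2-]
Let s = molar solubility. Then [Tl^+] = 2s and [CrO4^2-] = s.
So Ksp = (2s)^2 × s = 4s^3
s = (5.73 × 10^-13 / 4)^(1/3) = 5.23 × 10^-5 M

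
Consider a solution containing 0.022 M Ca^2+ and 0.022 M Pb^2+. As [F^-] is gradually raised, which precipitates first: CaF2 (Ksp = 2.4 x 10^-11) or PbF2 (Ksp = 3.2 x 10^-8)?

CaF2

Each salt begins to precipitate when Q = Ksp, i.e. when [F^-] reaches its threshold.
For CaF2: 2.4 x 10^-11 = 0.022 × [F^-]^2  ⇒  [F^-] = 3.3 x 10^-5 M.
For PbF2: 3.2 x 10^-8 = 0.022 × [F^-]^2  ⇒  [F^-] = 1.2 x 10^-3 M.
The salt with the lower threshold [F^-] precipitates first: CaF2.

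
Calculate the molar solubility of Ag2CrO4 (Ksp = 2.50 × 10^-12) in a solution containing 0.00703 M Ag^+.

Ag2CrO4(s) ⇌ 2 Ag^+(aq) + CrO4^2-(aq)
Ksp = [Ag^+]^2[CrO4^2-]
Let s be the molar solubility in this solution. [Ag^+] = 0.00703 + 2s ≈ 0.00703, [CrO4^2-] = s (common-ion effect: Ag^+ is already 0.00703 M).
Ksp ≈ (0.00703)^2 × s
s = 5.06 × 10^-8 M
Check: 2s = 1.0 × 10^-7 ≪ 0.00703, so the approximation is valid.

s = 5.06 × 10^-8 M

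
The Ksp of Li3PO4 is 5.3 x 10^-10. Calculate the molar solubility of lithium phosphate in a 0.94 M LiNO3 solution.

s = 6.4 × 10^-10 M

Li3PO4(s) <=> 3 Li^+(aq) + PO4^3-(aq)
Ksp = [Li^+]^3[PO4^3-]
Let s = moles of Li3PO4 that dissolve per litre. [Li^+] = 0.94 + 3s ≈ 0.94, [PO4^3-] = s (common-ion effect: Li^+ is already 0.94 M).
Ksp ≈ (0.94)^3 × s
s = 6.4 x 10^-10 M
Check: 3s = 1.9 x 10^-9 ≪ 0.94, so the approximation is valid.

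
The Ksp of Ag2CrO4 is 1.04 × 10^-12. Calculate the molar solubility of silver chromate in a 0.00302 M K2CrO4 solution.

Ag2CrO4(s) <=> 2 Ag^+(aq) + CrO4^2-(aq)
Ksp = [Ag^+]^2[CrO4^2-]
Let s be the molar solubility in this solution. [Ag^+] = 2s, [CrO4^2-] = 0.00302 + s ≈ 0.00302 (since CrO4^2- from K2CrO4 dominates).
Ksp ≈ (2s)^2 × 0.00302
s = 9.28 × 10^-6 M
Check: s = 9.3 x 10^-6 ≪ 0.00302, so the approximation is valid.

s ≈ 9.28 × 10^-6 M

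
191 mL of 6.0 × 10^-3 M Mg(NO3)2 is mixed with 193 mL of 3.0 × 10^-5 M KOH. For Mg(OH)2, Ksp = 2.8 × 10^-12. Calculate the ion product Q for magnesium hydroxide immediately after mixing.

Total volume = 191 + 193 = 384 mL.
[Mg^2+] = 6.0 × 10^-3 × (191/384) = 2.98 x 10^-3 M
[OH^-] = 3.0 × 10^-5 × (193/384) = 1.51 × 10^-5 M
Mg(OH)2(s) <=> Mg^2+(aq) + 2 OH^-(aq), so Q = [Mg^2+][OH^-]^2
Q = (2.98 x 10^-3)(1.51 × 10^-5)^2 = 6.8 x 10^-13
Q < Ksp, so no precipitate of Mg(OH)2 forms.

Q ≈ 6.8e-13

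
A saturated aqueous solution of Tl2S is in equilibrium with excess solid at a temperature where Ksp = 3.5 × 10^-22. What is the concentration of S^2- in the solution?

Tl2S(s) ⇌ 2 Tl^+ + S^2-
Ksp = [Tl^+]^2[S^2-]
If s mol/L of Tl2S dissolves, [Tl^+] = 2s and [S^2-] = s.
Ksp = (2s)^2s = 4s^3
s = (3.5 × 10^-22 / 4)^(1/3) = 4.44 × 10^-8 M
[S^2-] = s = 4.4 x 10^-8 M

[S^2-] = 4.4 x 10^-8 M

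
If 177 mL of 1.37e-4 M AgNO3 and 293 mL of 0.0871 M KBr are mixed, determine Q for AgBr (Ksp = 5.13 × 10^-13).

Total volume = 177 + 293 = 470 mL.
[Ag^+] = 1.37 x 10^-4 × (177/470) = 5.159 × 10^-5 M
[Br^-] = 8.71 x 10^-2 × (293/470) = 5.430 x 10^-2 M
AgBr(s) ⇌ Ag^+(aq) + Br^-(aq), so Q = [Ag^+][Br^-]
Q = (5.159 × 10^-5)(5.430 × 10^-2) = 2.80 × 10^-6
Q > Ksp, so AgBr will precipitate.

Q ≈ 2.80 × 10^-6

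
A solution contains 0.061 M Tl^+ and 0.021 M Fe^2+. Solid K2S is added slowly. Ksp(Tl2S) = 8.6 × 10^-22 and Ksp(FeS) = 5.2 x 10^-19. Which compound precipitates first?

Precipitation of each salt starts when its ion product equals its Ksp.
For Tl2S: 8.6 × 10^-22 = (0.061)^2 × [S^2-]  ⇒  [S^2-] = 2.3 × 10^-19 M.
For FeS: 5.2 x 10^-19 = 0.021 × [S^2-]  ⇒  [S^2-] = 2.5 × 10^-17 M.
The salt with the lower threshold [S^2-] precipitates first: Tl2S.

Tl2S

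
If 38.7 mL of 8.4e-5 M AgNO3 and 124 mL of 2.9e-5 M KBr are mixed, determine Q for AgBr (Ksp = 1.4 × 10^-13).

Total volume = 38.7 + 124 = 162.7 mL.
[Ag^+] = 8.4 x 10^-5 × (38.7/162.7) = 2.00 × 10^-5 M
[Br^-] = 2.9 × 10^-5 × (124/162.7) = 2.21 x 10^-5 M
AgBr(s) <=> Ag^+(aq) + Br^-(aq), so Q = [Ag^+][Br^-]
Q = (2.00 x 10^-5)(2.21 × 10^-5) = 4.4 x 10^-10
Q > Ksp, so AgBr will precipitate.

4.4 × 10^-10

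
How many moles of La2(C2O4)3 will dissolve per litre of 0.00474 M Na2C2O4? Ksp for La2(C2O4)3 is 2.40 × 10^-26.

s = 2.37 × 10^-10 M

La2(C2O4)3(s) ⇌ 2 La^3+(aq) + 3 C2O4^2-(aq)
Ksp = [La^3+]^2[C2O4^2-]^3
Let s be the molar solubility in this solution. [La^3+] = 2s, [C2O4^2-] = 0.00474 + 3s ≈ 0.00474 (since C2O4^2- from Na2C2O4 dominates).
Ksp ≈ (2s)^2 × (0.00474)^3
s = 2.37 × 10^-10 M
Check: 3s = 7.1 × 10^-10 ≪ 0.00474, so the approximation is valid.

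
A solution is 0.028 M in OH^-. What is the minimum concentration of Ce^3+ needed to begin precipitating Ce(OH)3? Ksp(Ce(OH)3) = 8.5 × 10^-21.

Ce(OH)3(s) <=> Ce^3+ + 3 OH^-
Ksp = [Ce^3+][OH^-]^3
Precipitation begins when Q = Ksp. With [OH^-] = 0.028 M:
8.5 × 10^-21 = (0.028)^3 × [Ce^3+]
[Ce^3+] = (8.5 × 10^-21 / 2.20 × 10^-5) = 3.9 × 10^-16 M

3.9e-16 M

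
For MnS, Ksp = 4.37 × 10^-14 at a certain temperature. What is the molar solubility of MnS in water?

MnS(s) <=> Mn^2+(aq) + S^2-(aq)
Ksp = [Mn^2+][S^2-]
Let s = molar solubility. Then [Mn^2+] = s and [S^2-] = s.
Ksp = (s)(s) = s^2
s = √(4.37 × 10^-14) = 2.09 × 10^-7 M

s = 2.09 × 10^-7 M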